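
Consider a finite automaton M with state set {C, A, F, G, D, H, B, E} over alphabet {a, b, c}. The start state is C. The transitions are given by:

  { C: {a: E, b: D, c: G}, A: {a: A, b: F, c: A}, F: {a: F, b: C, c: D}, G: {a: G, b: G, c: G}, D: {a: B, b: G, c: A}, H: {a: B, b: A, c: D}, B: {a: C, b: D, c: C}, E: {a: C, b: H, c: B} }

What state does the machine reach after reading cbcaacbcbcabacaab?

G

Trace: C -c-> G -b-> G -c-> G -a-> G -a-> G -c-> G -b-> G -c-> G -b-> G -c-> G -a-> G -b-> G -a-> G -c-> G -a-> G -a-> G -b-> G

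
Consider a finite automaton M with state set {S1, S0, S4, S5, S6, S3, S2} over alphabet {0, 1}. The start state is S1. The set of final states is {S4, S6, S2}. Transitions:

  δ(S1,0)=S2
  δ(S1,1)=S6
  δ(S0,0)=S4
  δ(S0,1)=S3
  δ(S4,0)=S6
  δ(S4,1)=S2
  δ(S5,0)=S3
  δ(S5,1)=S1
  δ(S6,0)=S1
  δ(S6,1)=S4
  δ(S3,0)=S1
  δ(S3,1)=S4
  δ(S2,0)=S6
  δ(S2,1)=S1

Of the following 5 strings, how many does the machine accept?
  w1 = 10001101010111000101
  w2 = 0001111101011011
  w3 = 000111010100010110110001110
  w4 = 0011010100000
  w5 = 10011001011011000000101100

w1: S1 → S6 → S1 → S2 → S6 → S4 → S2 → S6 → S4 → S6 → S4 → S6 → S4 → S2 → S1 → S2 → S6 → S1 → S6 → S1 → S6  → end S6, accepted
w2: S1 → S2 → S6 → S1 → S6 → S4 → S2 → S1 → S6 → S1 → S6 → S1 → S6 → S4 → S6 → S4 → S2  → end S2, accepted
w3: S1 → S2 → S6 → S1 → S6 → S4 → S2 → S6 → S4 → S6 → S4 → S6 → S1 → S2 → S1 → S2 → S1 → S6 → S1 → S6 → S4 → S6 → S1 → S2 → S1 → S6 → S4 → S6  → end S6, accepted
w4: S1 → S2 → S6 → S4 → S2 → S6 → S4 → S6 → S4 → S6 → S1 → S2 → S6 → S1  → end S1, rejected
w5: S1 → S6 → S1 → S2 → S1 → S6 → S1 → S2 → S1 → S2 → S1 → S6 → S1 → S6 → S4 → S6 → S1 → S2 → S6 → S1 → S2 → S1 → S2 → S1 → S6 → S1 → S2  → end S2, accepted

4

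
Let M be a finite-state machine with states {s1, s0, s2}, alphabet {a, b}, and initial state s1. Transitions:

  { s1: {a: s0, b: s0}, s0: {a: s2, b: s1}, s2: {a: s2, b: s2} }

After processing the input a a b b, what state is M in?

s1 → s0 → s2 → s2 → s2

s2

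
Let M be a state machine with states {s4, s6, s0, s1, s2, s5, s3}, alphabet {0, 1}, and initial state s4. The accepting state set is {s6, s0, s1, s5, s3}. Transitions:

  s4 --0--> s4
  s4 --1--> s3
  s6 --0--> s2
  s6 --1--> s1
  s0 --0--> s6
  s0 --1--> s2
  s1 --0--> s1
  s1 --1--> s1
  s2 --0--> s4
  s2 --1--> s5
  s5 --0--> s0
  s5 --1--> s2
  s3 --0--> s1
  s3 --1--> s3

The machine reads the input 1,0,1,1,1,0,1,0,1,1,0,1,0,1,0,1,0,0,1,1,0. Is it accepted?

Trace: s4 -1-> s3 -0-> s1 -1-> s1 -1-> s1 -1-> s1 -0-> s1 -1-> s1 -0-> s1 -1-> s1 -1-> s1 -0-> s1 -1-> s1 -0-> s1 -1-> s1 -0-> s1 -1-> s1 -0-> s1 -0-> s1 -1-> s1 -1-> s1 -0-> s1
End state s1 is accepting.

Yes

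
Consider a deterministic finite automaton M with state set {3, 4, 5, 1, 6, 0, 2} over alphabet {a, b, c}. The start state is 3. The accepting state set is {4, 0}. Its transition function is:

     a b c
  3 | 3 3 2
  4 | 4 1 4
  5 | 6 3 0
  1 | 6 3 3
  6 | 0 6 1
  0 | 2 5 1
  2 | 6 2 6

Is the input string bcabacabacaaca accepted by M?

3 → 3 → 2 → 6 → 6 → 0 → 1 → 6 → 6 → 0 → 1 → 6 → 0 → 1 → 6
End state 6 is not accepting.

No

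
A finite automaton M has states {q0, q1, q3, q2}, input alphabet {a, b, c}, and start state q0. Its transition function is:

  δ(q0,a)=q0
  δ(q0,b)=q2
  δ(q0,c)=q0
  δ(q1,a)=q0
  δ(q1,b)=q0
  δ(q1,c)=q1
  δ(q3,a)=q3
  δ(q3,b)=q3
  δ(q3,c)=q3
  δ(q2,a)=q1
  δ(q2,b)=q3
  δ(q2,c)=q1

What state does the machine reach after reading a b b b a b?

q3

start at q0
read 'a': q0 → q0
read 'b': q0 → q2
read 'b': q2 → q3
read 'b': q3 → q3
read 'a': q3 → q3
read 'b': q3 → q3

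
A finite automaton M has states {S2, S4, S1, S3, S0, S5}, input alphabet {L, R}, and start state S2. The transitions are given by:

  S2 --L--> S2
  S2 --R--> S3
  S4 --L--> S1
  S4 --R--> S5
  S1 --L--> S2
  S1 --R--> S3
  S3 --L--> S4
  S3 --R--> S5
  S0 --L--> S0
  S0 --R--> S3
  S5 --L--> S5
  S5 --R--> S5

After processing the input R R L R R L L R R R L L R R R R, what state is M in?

S2 → S3 → S5 → S5 → S5 → S5 → S5 → S5 → S5 → S5 → S5 → S5 → S5 → S5 → S5 → S5 → S5

S5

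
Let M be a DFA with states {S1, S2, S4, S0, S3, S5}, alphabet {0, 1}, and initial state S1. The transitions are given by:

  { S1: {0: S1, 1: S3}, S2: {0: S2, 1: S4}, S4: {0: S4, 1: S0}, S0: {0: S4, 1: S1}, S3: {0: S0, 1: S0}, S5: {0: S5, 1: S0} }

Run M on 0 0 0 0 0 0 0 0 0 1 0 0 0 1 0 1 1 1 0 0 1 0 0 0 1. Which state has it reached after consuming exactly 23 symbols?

Trace: S1 -0-> S1 -0-> S1 -0-> S1 -0-> S1 -0-> S1 -0-> S1 -0-> S1 -0-> S1 -0-> S1 -1-> S3 -0-> S0 -0-> S4 -0-> S4 -1-> S0 -0-> S4 -1-> S0 -1-> S1 -1-> S3 -0-> S0 -0-> S4 -1-> S0 -0-> S4 -0-> S4
After 23 symbols: S4.

S4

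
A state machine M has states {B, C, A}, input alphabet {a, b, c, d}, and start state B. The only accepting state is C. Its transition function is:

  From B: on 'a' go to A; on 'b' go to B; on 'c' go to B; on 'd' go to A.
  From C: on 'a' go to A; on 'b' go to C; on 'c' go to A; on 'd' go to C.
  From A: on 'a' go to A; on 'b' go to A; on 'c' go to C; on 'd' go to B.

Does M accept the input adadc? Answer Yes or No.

Trace: B -a-> A -d-> B -a-> A -d-> B -c-> B
End state B is not accepting.

No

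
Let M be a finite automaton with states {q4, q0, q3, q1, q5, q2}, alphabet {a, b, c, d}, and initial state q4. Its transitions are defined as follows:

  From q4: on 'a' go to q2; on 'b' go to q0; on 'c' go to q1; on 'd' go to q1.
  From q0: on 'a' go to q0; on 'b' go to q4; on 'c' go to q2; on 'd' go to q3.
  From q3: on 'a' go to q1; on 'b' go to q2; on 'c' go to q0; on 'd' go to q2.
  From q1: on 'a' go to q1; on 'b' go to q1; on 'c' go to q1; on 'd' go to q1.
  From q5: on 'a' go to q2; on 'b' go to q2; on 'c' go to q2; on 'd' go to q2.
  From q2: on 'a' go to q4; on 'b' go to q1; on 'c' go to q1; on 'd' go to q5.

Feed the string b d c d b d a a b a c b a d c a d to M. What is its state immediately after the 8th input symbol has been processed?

q4

q4 → q0 → q3 → q0 → q3 → q2 → q5 → q2 → q4
After 8 symbols: q4.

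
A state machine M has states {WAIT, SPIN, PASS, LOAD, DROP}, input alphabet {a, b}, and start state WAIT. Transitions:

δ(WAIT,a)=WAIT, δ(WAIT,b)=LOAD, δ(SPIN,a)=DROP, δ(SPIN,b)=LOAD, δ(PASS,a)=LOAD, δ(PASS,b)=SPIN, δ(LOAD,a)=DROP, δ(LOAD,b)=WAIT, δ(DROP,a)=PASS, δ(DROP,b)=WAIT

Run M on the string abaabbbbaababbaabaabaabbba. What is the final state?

start at WAIT
read 'a': WAIT → WAIT
read 'b': WAIT → LOAD
read 'a': LOAD → DROP
read 'a': DROP → PASS
read 'b': PASS → SPIN
read 'b': SPIN → LOAD
read 'b': LOAD → WAIT
read 'b': WAIT → LOAD
read 'a': LOAD → DROP
read 'a': DROP → PASS
read 'b': PASS → SPIN
read 'a': SPIN → DROP
read 'b': DROP → WAIT
read 'b': WAIT → LOAD
read 'a': LOAD → DROP
read 'a': DROP → PASS
read 'b': PASS → SPIN
read 'a': SPIN → DROP
read 'a': DROP → PASS
read 'b': PASS → SPIN
read 'a': SPIN → DROP
read 'a': DROP → PASS
read 'b': PASS → SPIN
read 'b': SPIN → LOAD
read 'b': LOAD → WAIT
read 'a': WAIT → WAIT

WAIT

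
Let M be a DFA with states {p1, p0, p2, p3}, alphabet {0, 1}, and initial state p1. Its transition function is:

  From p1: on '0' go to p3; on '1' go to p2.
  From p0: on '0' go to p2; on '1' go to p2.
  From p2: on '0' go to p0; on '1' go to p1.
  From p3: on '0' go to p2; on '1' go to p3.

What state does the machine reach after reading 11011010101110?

p1 → p2 → p1 → p3 → p3 → p3 → p2 → p1 → p3 → p3 → p2 → p1 → p2 → p1 → p3

p3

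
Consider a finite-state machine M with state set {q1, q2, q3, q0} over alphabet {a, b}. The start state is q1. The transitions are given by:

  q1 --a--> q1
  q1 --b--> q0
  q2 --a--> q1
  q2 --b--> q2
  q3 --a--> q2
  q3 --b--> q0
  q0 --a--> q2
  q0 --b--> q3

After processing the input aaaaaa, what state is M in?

q1 → q1 → q1 → q1 → q1 → q1 → q1

q1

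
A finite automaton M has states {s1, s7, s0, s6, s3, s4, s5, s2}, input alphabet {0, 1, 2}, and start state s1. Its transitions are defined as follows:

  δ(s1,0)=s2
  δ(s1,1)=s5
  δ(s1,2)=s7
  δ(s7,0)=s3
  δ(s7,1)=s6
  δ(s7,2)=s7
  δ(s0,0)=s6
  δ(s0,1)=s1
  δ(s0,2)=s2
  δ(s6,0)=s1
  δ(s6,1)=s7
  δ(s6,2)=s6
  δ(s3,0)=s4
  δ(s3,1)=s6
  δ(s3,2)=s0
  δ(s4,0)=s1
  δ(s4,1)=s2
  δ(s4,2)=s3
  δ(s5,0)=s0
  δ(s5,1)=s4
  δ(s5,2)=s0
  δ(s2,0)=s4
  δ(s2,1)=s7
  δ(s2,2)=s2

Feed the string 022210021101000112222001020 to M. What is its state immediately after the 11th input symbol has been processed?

s1 → s2 → s2 → s2 → s2 → s7 → s3 → s4 → s3 → s6 → s7 → s3
After 11 symbols: s3.

s3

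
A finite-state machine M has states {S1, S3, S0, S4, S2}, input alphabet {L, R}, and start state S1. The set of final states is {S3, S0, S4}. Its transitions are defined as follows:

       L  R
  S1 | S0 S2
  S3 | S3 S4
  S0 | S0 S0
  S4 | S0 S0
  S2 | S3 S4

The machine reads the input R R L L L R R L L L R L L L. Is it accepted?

Yes

start at S1
read 'R': S1 → S2
read 'R': S2 → S4
read 'L': S4 → S0
read 'L': S0 → S0
read 'L': S0 → S0
read 'R': S0 → S0
read 'R': S0 → S0
read 'L': S0 → S0
read 'L': S0 → S0
read 'L': S0 → S0
read 'R': S0 → S0
read 'L': S0 → S0
read 'L': S0 → S0
read 'L': S0 → S0
End state S0 is accepting.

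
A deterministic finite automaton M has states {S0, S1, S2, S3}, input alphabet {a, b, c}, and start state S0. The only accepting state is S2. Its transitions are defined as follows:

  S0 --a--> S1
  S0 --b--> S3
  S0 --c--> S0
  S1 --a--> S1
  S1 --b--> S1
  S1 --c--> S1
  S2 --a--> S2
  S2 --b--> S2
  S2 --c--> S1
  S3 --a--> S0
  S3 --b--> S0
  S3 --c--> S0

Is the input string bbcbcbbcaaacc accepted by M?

No

start at S0
read 'b': S0 → S3
read 'b': S3 → S0
read 'c': S0 → S0
read 'b': S0 → S3
read 'c': S3 → S0
read 'b': S0 → S3
read 'b': S3 → S0
read 'c': S0 → S0
read 'a': S0 → S1
read 'a': S1 → S1
read 'a': S1 → S1
read 'c': S1 → S1
read 'c': S1 → S1
End state S1 is not accepting.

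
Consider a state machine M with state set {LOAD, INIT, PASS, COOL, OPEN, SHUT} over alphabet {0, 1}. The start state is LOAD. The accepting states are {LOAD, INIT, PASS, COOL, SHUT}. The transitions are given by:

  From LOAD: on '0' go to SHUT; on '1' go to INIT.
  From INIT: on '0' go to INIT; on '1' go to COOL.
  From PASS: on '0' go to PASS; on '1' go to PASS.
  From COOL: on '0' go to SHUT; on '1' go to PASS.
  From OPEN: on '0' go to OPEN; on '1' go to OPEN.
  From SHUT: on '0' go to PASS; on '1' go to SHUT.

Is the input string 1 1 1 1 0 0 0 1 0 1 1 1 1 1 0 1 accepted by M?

LOAD → INIT → COOL → PASS → PASS → PASS → PASS → PASS → PASS → PASS → PASS → PASS → PASS → PASS → PASS → PASS → PASS
End state PASS is accepting.

Yes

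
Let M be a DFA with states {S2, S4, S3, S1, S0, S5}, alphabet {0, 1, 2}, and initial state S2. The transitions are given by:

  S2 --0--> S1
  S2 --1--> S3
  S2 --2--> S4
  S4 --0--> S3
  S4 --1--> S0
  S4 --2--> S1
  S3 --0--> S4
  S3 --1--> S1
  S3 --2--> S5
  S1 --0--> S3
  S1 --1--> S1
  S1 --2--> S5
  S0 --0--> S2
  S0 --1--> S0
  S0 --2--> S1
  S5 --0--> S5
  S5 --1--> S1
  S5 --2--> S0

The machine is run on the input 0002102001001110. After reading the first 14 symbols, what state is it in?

start at S2
read '0': S2 → S1
read '0': S1 → S3
read '0': S3 → S4
read '2': S4 → S1
read '1': S1 → S1
read '0': S1 → S3
read '2': S3 → S5
read '0': S5 → S5
read '0': S5 → S5
read '1': S5 → S1
read '0': S1 → S3
read '0': S3 → S4
read '1': S4 → S0
read '1': S0 → S0
After 14 symbols: S0.

S0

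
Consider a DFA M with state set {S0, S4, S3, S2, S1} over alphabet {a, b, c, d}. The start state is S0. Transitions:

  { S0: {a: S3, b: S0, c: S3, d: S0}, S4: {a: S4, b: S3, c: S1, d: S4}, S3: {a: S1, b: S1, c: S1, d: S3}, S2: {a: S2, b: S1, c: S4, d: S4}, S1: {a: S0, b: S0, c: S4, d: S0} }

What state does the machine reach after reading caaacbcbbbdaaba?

S3

Trace: S0 -c-> S3 -a-> S1 -a-> S0 -a-> S3 -c-> S1 -b-> S0 -c-> S3 -b-> S1 -b-> S0 -b-> S0 -d-> S0 -a-> S3 -a-> S1 -b-> S0 -a-> S3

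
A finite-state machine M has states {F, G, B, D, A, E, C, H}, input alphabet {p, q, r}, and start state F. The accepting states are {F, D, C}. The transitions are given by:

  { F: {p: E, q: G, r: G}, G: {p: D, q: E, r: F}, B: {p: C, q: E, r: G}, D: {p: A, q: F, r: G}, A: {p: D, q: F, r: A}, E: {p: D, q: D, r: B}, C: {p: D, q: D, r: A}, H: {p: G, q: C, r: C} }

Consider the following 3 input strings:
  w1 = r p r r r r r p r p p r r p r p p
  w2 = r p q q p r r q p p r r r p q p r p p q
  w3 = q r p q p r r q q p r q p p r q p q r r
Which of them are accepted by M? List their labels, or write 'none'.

w1: F → G → D → G → F → G → F → G → D → G → D → A → A → A → D → G → D → A  → end A, rejected
w2: F → G → D → F → G → D → G → F → G → D → A → A → A → A → D → F → E → B → C → D → F  → end F, accepted
w3: F → G → F → E → D → A → A → A → F → G → D → G → E → D → A → A → F → E → D → G → F  → end F, accepted

w2, w3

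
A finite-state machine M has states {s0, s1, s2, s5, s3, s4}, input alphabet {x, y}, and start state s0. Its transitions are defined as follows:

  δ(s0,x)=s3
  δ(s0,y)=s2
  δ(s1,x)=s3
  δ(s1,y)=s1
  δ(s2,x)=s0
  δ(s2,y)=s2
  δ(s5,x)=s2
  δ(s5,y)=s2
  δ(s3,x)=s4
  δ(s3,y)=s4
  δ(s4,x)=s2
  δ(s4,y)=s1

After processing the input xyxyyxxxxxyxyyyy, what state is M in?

s2

Trace: s0 -x-> s3 -y-> s4 -x-> s2 -y-> s2 -y-> s2 -x-> s0 -x-> s3 -x-> s4 -x-> s2 -x-> s0 -y-> s2 -x-> s0 -y-> s2 -y-> s2 -y-> s2 -y-> s2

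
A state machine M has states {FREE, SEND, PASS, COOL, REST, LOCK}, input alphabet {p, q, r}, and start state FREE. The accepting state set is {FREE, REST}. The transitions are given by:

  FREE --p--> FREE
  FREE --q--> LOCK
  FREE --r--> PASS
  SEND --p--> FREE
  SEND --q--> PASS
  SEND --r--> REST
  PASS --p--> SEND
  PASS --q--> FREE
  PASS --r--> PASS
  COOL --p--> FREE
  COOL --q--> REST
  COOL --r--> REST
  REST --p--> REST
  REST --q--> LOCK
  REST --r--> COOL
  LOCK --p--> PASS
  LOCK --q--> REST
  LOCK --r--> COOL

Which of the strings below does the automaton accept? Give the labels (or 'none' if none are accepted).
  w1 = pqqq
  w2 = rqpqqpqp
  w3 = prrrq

w1: Trace: FREE -p-> FREE -q-> LOCK -q-> REST -q-> LOCK  → end LOCK, rejected
w2: Trace: FREE -r-> PASS -q-> FREE -p-> FREE -q-> LOCK -q-> REST -p-> REST -q-> LOCK -p-> PASS  → end PASS, rejected
w3: Trace: FREE -p-> FREE -r-> PASS -r-> PASS -r-> PASS -q-> FREE  → end FREE, accepted

w3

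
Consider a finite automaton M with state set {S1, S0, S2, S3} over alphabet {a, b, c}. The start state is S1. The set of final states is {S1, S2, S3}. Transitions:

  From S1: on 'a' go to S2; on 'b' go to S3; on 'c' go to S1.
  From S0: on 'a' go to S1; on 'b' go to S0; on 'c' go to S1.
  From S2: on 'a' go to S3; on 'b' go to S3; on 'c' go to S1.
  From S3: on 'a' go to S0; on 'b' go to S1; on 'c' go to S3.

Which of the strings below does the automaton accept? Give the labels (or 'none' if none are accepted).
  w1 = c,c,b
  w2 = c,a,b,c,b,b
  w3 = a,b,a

w1, w2

w1:
  start at S1
  read 'c': S1 → S1
  read 'c': S1 → S1
  read 'b': S1 → S3
  end S3, accepted
w2:
  start at S1
  read 'c': S1 → S1
  read 'a': S1 → S2
  read 'b': S2 → S3
  read 'c': S3 → S3
  read 'b': S3 → S1
  read 'b': S1 → S3
  end S3, accepted
w3:
  start at S1
  read 'a': S1 → S2
  read 'b': S2 → S3
  read 'a': S3 → S0
  end S0, rejected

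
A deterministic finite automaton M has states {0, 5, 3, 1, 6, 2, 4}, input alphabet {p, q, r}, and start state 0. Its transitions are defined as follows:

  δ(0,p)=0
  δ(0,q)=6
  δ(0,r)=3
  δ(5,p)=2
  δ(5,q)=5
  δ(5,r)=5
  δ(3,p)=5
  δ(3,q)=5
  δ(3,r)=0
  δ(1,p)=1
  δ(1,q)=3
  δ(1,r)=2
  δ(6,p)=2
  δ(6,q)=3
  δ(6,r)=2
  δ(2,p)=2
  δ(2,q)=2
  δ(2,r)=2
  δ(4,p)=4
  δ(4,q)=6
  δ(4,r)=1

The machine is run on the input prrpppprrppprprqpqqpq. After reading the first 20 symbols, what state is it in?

2

start at 0
read 'p': 0 → 0
read 'r': 0 → 3
read 'r': 3 → 0
read 'p': 0 → 0
read 'p': 0 → 0
read 'p': 0 → 0
read 'p': 0 → 0
read 'r': 0 → 3
read 'r': 3 → 0
read 'p': 0 → 0
read 'p': 0 → 0
read 'p': 0 → 0
read 'r': 0 → 3
read 'p': 3 → 5
read 'r': 5 → 5
read 'q': 5 → 5
read 'p': 5 → 2
read 'q': 2 → 2
read 'q': 2 → 2
read 'p': 2 → 2
After 20 symbols: 2.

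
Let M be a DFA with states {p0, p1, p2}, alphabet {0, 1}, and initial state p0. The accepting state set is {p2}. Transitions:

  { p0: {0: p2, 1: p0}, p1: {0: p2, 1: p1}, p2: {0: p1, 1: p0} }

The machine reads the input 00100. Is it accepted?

No

p0 → p2 → p1 → p1 → p2 → p1
End state p1 is not accepting.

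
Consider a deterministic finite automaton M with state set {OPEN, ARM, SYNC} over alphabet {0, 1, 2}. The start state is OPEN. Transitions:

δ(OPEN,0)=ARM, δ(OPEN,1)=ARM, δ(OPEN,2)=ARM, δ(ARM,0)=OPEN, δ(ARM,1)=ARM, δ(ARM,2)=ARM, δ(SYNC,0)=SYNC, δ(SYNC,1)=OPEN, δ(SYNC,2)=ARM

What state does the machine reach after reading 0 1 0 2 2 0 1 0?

OPEN

Trace: OPEN -0-> ARM -1-> ARM -0-> OPEN -2-> ARM -2-> ARM -0-> OPEN -1-> ARM -0-> OPEN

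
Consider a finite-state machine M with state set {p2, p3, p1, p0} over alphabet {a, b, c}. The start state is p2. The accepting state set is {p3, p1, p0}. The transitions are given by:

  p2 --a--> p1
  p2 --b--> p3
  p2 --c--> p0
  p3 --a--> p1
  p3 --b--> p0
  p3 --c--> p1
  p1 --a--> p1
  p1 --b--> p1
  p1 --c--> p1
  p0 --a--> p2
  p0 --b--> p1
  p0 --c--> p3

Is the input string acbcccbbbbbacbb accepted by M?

Yes

start at p2
read 'a': p2 → p1
read 'c': p1 → p1
read 'b': p1 → p1
read 'c': p1 → p1
read 'c': p1 → p1
read 'c': p1 → p1
read 'b': p1 → p1
read 'b': p1 → p1
read 'b': p1 → p1
read 'b': p1 → p1
read 'b': p1 → p1
read 'a': p1 → p1
read 'c': p1 → p1
read 'b': p1 → p1
read 'b': p1 → p1
End state p1 is accepting.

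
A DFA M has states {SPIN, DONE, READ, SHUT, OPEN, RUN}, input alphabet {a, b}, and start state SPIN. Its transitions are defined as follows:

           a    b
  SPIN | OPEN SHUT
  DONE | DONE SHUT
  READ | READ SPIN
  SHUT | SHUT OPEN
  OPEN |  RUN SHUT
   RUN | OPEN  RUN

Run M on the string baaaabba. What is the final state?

SPIN → SHUT → SHUT → SHUT → SHUT → SHUT → OPEN → SHUT → SHUT

SHUT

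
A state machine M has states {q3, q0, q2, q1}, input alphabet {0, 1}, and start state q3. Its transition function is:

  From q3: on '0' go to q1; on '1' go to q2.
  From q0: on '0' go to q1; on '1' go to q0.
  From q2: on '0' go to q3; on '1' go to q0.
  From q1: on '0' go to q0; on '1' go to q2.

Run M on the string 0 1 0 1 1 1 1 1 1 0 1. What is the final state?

q2

q3 → q1 → q2 → q3 → q2 → q0 → q0 → q0 → q0 → q0 → q1 → q2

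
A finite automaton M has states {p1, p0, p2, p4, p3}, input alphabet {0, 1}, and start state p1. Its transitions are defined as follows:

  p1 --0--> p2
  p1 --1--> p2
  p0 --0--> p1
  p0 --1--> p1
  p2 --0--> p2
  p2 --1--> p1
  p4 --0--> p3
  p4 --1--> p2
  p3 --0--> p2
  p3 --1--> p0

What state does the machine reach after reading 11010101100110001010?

start at p1
read '1': p1 → p2
read '1': p2 → p1
read '0': p1 → p2
read '1': p2 → p1
read '0': p1 → p2
read '1': p2 → p1
read '0': p1 → p2
read '1': p2 → p1
read '1': p1 → p2
read '0': p2 → p2
read '0': p2 → p2
read '1': p2 → p1
read '1': p1 → p2
read '0': p2 → p2
read '0': p2 → p2
read '0': p2 → p2
read '1': p2 → p1
read '0': p1 → p2
read '1': p2 → p1
read '0': p1 → p2

p2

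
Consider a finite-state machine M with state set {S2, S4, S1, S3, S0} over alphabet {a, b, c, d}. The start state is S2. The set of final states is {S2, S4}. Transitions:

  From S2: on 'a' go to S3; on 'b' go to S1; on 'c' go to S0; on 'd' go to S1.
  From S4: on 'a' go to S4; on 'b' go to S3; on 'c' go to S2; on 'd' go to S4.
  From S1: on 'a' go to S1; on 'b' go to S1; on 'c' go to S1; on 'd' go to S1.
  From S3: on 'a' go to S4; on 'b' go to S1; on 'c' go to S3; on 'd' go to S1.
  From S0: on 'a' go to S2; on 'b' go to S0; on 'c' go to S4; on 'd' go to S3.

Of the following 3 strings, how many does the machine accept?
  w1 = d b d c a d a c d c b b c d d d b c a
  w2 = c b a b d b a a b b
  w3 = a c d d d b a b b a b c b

0

w1: Trace: S2 -d-> S1 -b-> S1 -d-> S1 -c-> S1 -a-> S1 -d-> S1 -a-> S1 -c-> S1 -d-> S1 -c-> S1 -b-> S1 -b-> S1 -c-> S1 -d-> S1 -d-> S1 -d-> S1 -b-> S1 -c-> S1 -a-> S1  → end S1, rejected
w2: Trace: S2 -c-> S0 -b-> S0 -a-> S2 -b-> S1 -d-> S1 -b-> S1 -a-> S1 -a-> S1 -b-> S1 -b-> S1  → end S1, rejected
w3: Trace: S2 -a-> S3 -c-> S3 -d-> S1 -d-> S1 -d-> S1 -b-> S1 -a-> S1 -b-> S1 -b-> S1 -a-> S1 -b-> S1 -c-> S1 -b-> S1  → end S1, rejected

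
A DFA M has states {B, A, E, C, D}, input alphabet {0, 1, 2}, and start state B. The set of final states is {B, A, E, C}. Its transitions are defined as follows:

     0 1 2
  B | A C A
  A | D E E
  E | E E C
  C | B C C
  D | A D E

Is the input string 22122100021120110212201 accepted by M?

Yes

start at B
read '2': B → A
read '2': A → E
read '1': E → E
read '2': E → C
read '2': C → C
read '1': C → C
read '0': C → B
read '0': B → A
read '0': A → D
read '2': D → E
read '1': E → E
read '1': E → E
read '2': E → C
read '0': C → B
read '1': B → C
read '1': C → C
read '0': C → B
read '2': B → A
read '1': A → E
read '2': E → C
read '2': C → C
read '0': C → B
read '1': B → C
End state C is accepting.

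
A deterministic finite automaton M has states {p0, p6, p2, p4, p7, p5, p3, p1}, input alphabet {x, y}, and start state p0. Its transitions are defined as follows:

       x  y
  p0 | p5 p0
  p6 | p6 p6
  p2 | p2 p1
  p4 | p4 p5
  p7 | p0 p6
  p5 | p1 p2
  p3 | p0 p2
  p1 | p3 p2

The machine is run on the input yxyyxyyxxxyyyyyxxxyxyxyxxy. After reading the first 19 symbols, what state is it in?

p1

Trace: p0 -y-> p0 -x-> p5 -y-> p2 -y-> p1 -x-> p3 -y-> p2 -y-> p1 -x-> p3 -x-> p0 -x-> p5 -y-> p2 -y-> p1 -y-> p2 -y-> p1 -y-> p2 -x-> p2 -x-> p2 -x-> p2 -y-> p1
After 19 symbols: p1.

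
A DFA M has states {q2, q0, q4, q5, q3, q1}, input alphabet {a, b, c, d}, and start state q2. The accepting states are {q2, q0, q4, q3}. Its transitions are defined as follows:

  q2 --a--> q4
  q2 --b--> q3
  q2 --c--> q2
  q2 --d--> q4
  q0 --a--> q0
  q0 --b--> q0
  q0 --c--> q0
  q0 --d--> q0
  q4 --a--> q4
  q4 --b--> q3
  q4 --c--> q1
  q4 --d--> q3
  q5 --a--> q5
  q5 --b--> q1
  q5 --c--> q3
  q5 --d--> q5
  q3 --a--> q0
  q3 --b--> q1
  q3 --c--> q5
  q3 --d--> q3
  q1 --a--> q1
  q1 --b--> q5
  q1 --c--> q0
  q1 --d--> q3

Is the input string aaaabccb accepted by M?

start at q2
read 'a': q2 → q4
read 'a': q4 → q4
read 'a': q4 → q4
read 'a': q4 → q4
read 'b': q4 → q3
read 'c': q3 → q5
read 'c': q5 → q3
read 'b': q3 → q1
End state q1 is not accepting.

No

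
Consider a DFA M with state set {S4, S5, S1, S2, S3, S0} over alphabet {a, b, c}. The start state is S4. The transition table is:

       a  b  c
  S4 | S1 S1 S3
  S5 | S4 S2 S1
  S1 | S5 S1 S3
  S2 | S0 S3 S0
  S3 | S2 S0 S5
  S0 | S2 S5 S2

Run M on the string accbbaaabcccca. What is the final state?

start at S4
read 'a': S4 → S1
read 'c': S1 → S3
read 'c': S3 → S5
read 'b': S5 → S2
read 'b': S2 → S3
read 'a': S3 → S2
read 'a': S2 → S0
read 'a': S0 → S2
read 'b': S2 → S3
read 'c': S3 → S5
read 'c': S5 → S1
read 'c': S1 → S3
read 'c': S3 → S5
read 'a': S5 → S4

S4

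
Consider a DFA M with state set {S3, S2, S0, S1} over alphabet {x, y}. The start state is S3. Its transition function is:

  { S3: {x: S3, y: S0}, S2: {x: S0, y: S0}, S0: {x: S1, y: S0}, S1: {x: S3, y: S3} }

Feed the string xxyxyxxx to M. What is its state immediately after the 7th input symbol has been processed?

S3

start at S3
read 'x': S3 → S3
read 'x': S3 → S3
read 'y': S3 → S0
read 'x': S0 → S1
read 'y': S1 → S3
read 'x': S3 → S3
read 'x': S3 → S3
After 7 symbols: S3.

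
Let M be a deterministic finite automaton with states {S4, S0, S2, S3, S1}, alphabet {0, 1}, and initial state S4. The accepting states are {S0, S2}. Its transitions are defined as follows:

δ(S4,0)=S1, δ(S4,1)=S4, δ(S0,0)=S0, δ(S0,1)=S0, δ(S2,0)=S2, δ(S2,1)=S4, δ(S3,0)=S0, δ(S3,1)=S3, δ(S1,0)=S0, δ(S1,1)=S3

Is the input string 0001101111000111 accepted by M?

Yes

start at S4
read '0': S4 → S1
read '0': S1 → S0
read '0': S0 → S0
read '1': S0 → S0
read '1': S0 → S0
read '0': S0 → S0
read '1': S0 → S0
read '1': S0 → S0
read '1': S0 → S0
read '1': S0 → S0
read '0': S0 → S0
read '0': S0 → S0
read '0': S0 → S0
read '1': S0 → S0
read '1': S0 → S0
read '1': S0 → S0
End state S0 is accepting.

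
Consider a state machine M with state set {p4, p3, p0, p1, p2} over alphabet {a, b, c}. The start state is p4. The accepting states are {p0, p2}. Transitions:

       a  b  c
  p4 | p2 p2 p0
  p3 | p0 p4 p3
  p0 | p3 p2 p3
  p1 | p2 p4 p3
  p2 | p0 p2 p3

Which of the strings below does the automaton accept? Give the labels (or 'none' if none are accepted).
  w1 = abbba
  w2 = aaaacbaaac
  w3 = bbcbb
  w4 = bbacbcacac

w1, w3

w1:
  start at p4
  read 'a': p4 → p2
  read 'b': p2 → p2
  read 'b': p2 → p2
  read 'b': p2 → p2
  read 'a': p2 → p0
  end p0, accepted
w2:
  start at p4
  read 'a': p4 → p2
  read 'a': p2 → p0
  read 'a': p0 → p3
  read 'a': p3 → p0
  read 'c': p0 → p3
  read 'b': p3 → p4
  read 'a': p4 → p2
  read 'a': p2 → p0
  read 'a': p0 → p3
  read 'c': p3 → p3
  end p3, rejected
w3:
  start at p4
  read 'b': p4 → p2
  read 'b': p2 → p2
  read 'c': p2 → p3
  read 'b': p3 → p4
  read 'b': p4 → p2
  end p2, accepted
w4:
  start at p4
  read 'b': p4 → p2
  read 'b': p2 → p2
  read 'a': p2 → p0
  read 'c': p0 → p3
  read 'b': p3 → p4
  read 'c': p4 → p0
  read 'a': p0 → p3
  read 'c': p3 → p3
  read 'a': p3 → p0
  read 'c': p0 → p3
  end p3, rejected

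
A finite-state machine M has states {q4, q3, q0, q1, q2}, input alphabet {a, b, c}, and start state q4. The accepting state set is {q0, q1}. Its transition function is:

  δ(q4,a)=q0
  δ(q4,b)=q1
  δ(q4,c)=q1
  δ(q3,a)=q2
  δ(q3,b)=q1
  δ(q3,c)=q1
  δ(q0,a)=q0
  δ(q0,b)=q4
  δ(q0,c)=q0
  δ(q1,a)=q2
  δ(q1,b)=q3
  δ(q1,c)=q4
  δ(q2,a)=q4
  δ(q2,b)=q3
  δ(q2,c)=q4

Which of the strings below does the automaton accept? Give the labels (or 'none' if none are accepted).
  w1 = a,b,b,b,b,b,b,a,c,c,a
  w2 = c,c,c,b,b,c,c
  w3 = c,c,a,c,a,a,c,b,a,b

w2

w1:
  start at q4
  read 'a': q4 → q0
  read 'b': q0 → q4
  read 'b': q4 → q1
  read 'b': q1 → q3
  read 'b': q3 → q1
  read 'b': q1 → q3
  read 'b': q3 → q1
  read 'a': q1 → q2
  read 'c': q2 → q4
  read 'c': q4 → q1
  read 'a': q1 → q2
  end q2, rejected
w2:
  start at q4
  read 'c': q4 → q1
  read 'c': q1 → q4
  read 'c': q4 → q1
  read 'b': q1 → q3
  read 'b': q3 → q1
  read 'c': q1 → q4
  read 'c': q4 → q1
  end q1, accepted
w3:
  start at q4
  read 'c': q4 → q1
  read 'c': q1 → q4
  read 'a': q4 → q0
  read 'c': q0 → q0
  read 'a': q0 → q0
  read 'a': q0 → q0
  read 'c': q0 → q0
  read 'b': q0 → q4
  read 'a': q4 → q0
  read 'b': q0 → q4
  end q4, rejected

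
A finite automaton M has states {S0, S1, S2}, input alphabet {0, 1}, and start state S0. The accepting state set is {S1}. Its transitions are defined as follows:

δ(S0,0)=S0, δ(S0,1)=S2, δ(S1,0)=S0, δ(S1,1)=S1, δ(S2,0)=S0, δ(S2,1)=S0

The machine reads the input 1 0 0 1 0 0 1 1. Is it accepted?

No

S0 → S2 → S0 → S0 → S2 → S0 → S0 → S2 → S0
End state S0 is not accepting.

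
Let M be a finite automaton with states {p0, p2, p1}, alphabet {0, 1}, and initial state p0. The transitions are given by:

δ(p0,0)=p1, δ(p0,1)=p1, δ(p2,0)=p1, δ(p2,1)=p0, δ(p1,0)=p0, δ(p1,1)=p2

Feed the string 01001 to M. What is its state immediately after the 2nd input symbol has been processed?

p2

start at p0
read '0': p0 → p1
read '1': p1 → p2
After 2 symbols: p2.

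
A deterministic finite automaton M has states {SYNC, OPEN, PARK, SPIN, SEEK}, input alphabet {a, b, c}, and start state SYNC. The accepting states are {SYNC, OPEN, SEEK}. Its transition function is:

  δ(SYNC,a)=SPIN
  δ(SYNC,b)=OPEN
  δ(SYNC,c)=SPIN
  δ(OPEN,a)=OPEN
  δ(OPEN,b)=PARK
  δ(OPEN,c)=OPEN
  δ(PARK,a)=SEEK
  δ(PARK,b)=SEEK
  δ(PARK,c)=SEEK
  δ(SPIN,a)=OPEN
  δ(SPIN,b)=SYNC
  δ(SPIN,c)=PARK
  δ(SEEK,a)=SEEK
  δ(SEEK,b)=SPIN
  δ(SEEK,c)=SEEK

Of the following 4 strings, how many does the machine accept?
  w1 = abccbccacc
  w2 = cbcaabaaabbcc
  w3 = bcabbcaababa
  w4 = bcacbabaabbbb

3

w1:
  start at SYNC
  read 'a': SYNC → SPIN
  read 'b': SPIN → SYNC
  read 'c': SYNC → SPIN
  read 'c': SPIN → PARK
  read 'b': PARK → SEEK
  read 'c': SEEK → SEEK
  read 'c': SEEK → SEEK
  read 'a': SEEK → SEEK
  read 'c': SEEK → SEEK
  read 'c': SEEK → SEEK
  end SEEK, accepted
w2:
  start at SYNC
  read 'c': SYNC → SPIN
  read 'b': SPIN → SYNC
  read 'c': SYNC → SPIN
  read 'a': SPIN → OPEN
  read 'a': OPEN → OPEN
  read 'b': OPEN → PARK
  read 'a': PARK → SEEK
  read 'a': SEEK → SEEK
  read 'a': SEEK → SEEK
  read 'b': SEEK → SPIN
  read 'b': SPIN → SYNC
  read 'c': SYNC → SPIN
  read 'c': SPIN → PARK
  end PARK, rejected
w3:
  start at SYNC
  read 'b': SYNC → OPEN
  read 'c': OPEN → OPEN
  read 'a': OPEN → OPEN
  read 'b': OPEN → PARK
  read 'b': PARK → SEEK
  read 'c': SEEK → SEEK
  read 'a': SEEK → SEEK
  read 'a': SEEK → SEEK
  read 'b': SEEK → SPIN
  read 'a': SPIN → OPEN
  read 'b': OPEN → PARK
  read 'a': PARK → SEEK
  end SEEK, accepted
w4:
  start at SYNC
  read 'b': SYNC → OPEN
  read 'c': OPEN → OPEN
  read 'a': OPEN → OPEN
  read 'c': OPEN → OPEN
  read 'b': OPEN → PARK
  read 'a': PARK → SEEK
  read 'b': SEEK → SPIN
  read 'a': SPIN → OPEN
  read 'a': OPEN → OPEN
  read 'b': OPEN → PARK
  read 'b': PARK → SEEK
  read 'b': SEEK → SPIN
  read 'b': SPIN → SYNC
  end SYNC, accepted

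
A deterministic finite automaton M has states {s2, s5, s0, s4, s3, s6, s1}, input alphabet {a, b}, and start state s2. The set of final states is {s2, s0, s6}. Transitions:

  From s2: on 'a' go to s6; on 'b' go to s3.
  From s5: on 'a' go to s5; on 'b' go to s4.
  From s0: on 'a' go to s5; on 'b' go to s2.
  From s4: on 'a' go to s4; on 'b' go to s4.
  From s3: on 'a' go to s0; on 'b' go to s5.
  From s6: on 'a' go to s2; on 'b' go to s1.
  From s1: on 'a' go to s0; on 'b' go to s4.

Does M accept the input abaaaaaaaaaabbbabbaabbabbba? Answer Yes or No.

s2 → s6 → s1 → s0 → s5 → s5 → s5 → s5 → s5 → s5 → s5 → s5 → s5 → s4 → s4 → s4 → s4 → s4 → s4 → s4 → s4 → s4 → s4 → s4 → s4 → s4 → s4 → s4
End state s4 is not accepting.

No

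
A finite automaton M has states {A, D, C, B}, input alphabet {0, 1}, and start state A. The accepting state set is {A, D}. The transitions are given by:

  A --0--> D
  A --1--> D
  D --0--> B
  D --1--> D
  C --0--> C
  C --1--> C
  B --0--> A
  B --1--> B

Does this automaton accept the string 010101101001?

Trace: A -0-> D -1-> D -0-> B -1-> B -0-> A -1-> D -1-> D -0-> B -1-> B -0-> A -0-> D -1-> D
End state D is accepting.

Yes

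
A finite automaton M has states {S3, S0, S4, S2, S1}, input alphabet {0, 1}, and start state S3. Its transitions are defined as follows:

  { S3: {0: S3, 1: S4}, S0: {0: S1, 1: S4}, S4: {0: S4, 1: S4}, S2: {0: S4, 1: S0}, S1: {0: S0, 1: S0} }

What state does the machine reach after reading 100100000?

start at S3
read '1': S3 → S4
read '0': S4 → S4
read '0': S4 → S4
read '1': S4 → S4
read '0': S4 → S4
read '0': S4 → S4
read '0': S4 → S4
read '0': S4 → S4
read '0': S4 → S4

S4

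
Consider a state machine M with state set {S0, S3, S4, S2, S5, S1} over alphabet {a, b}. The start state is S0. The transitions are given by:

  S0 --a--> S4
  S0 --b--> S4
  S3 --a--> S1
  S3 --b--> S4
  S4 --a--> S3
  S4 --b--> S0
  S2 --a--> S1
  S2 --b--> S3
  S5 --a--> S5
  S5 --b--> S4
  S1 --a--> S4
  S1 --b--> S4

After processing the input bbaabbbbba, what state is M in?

start at S0
read 'b': S0 → S4
read 'b': S4 → S0
read 'a': S0 → S4
read 'a': S4 → S3
read 'b': S3 → S4
read 'b': S4 → S0
read 'b': S0 → S4
read 'b': S4 → S0
read 'b': S0 → S4
read 'a': S4 → S3

S3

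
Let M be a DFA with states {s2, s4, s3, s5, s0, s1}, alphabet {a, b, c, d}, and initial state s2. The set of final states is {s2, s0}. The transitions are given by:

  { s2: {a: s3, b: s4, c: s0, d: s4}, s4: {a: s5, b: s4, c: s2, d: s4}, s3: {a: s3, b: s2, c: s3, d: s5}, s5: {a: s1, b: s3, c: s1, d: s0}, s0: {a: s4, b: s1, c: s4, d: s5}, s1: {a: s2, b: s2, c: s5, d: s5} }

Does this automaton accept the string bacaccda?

Trace: s2 -b-> s4 -a-> s5 -c-> s1 -a-> s2 -c-> s0 -c-> s4 -d-> s4 -a-> s5
End state s5 is not accepting.

No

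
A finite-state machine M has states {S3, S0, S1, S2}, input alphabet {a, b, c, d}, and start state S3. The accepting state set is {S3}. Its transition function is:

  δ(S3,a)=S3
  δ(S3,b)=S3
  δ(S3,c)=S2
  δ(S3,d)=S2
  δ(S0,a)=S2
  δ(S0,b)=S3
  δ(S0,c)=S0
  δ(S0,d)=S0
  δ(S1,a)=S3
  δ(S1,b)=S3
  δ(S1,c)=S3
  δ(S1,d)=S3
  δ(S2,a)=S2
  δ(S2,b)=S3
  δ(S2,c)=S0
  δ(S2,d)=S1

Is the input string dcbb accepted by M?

Yes

Trace: S3 -d-> S2 -c-> S0 -b-> S3 -b-> S3
End state S3 is accepting.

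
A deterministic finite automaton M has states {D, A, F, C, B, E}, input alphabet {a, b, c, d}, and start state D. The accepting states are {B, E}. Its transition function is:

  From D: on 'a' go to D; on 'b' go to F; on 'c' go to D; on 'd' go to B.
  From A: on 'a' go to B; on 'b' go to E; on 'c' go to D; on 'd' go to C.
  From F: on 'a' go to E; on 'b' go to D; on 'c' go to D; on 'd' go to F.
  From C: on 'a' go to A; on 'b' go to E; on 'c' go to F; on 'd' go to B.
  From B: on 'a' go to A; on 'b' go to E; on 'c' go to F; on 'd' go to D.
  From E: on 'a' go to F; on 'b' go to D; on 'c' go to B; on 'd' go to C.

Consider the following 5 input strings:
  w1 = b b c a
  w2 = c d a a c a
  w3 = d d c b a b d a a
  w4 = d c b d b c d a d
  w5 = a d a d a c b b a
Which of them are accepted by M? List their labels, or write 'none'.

w2, w3, w4

w1: Trace: D -b-> F -b-> D -c-> D -a-> D  → end D, rejected
w2: Trace: D -c-> D -d-> B -a-> A -a-> B -c-> F -a-> E  → end E, accepted
w3: Trace: D -d-> B -d-> D -c-> D -b-> F -a-> E -b-> D -d-> B -a-> A -a-> B  → end B, accepted
w4: Trace: D -d-> B -c-> F -b-> D -d-> B -b-> E -c-> B -d-> D -a-> D -d-> B  → end B, accepted
w5: Trace: D -a-> D -d-> B -a-> A -d-> C -a-> A -c-> D -b-> F -b-> D -a-> D  → end D, rejected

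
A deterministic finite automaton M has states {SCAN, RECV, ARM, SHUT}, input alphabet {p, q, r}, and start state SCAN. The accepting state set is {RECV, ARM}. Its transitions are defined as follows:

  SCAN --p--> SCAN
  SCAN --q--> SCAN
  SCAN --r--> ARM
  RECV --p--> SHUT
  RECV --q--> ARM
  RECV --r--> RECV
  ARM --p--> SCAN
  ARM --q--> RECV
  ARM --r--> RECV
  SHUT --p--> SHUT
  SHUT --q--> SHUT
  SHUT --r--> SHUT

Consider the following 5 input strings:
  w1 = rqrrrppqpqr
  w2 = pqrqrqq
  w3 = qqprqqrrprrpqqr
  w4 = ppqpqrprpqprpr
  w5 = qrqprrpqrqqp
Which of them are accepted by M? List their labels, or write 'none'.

w2, w4

w1: Trace: SCAN -r-> ARM -q-> RECV -r-> RECV -r-> RECV -r-> RECV -p-> SHUT -p-> SHUT -q-> SHUT -p-> SHUT -q-> SHUT -r-> SHUT  → end SHUT, rejected
w2: Trace: SCAN -p-> SCAN -q-> SCAN -r-> ARM -q-> RECV -r-> RECV -q-> ARM -q-> RECV  → end RECV, accepted
w3: Trace: SCAN -q-> SCAN -q-> SCAN -p-> SCAN -r-> ARM -q-> RECV -q-> ARM -r-> RECV -r-> RECV -p-> SHUT -r-> SHUT -r-> SHUT -p-> SHUT -q-> SHUT -q-> SHUT -r-> SHUT  → end SHUT, rejected
w4: Trace: SCAN -p-> SCAN -p-> SCAN -q-> SCAN -p-> SCAN -q-> SCAN -r-> ARM -p-> SCAN -r-> ARM -p-> SCAN -q-> SCAN -p-> SCAN -r-> ARM -p-> SCAN -r-> ARM  → end ARM, accepted
w5: Trace: SCAN -q-> SCAN -r-> ARM -q-> RECV -p-> SHUT -r-> SHUT -r-> SHUT -p-> SHUT -q-> SHUT -r-> SHUT -q-> SHUT -q-> SHUT -p-> SHUT  → end SHUT, rejected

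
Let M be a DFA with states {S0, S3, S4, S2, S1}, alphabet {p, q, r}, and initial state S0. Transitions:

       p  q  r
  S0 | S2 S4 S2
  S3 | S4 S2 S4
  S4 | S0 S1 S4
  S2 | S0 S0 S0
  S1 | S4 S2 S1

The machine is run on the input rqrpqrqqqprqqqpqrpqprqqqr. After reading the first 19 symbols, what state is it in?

S4

S0 → S2 → S0 → S2 → S0 → S4 → S4 → S1 → S2 → S0 → S2 → S0 → S4 → S1 → S2 → S0 → S4 → S4 → S0 → S4
After 19 symbols: S4.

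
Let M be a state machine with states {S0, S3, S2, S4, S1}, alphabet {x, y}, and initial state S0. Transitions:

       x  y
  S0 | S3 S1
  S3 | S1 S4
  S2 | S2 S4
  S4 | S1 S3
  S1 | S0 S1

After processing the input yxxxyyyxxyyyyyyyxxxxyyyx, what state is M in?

S0

Trace: S0 -y-> S1 -x-> S0 -x-> S3 -x-> S1 -y-> S1 -y-> S1 -y-> S1 -x-> S0 -x-> S3 -y-> S4 -y-> S3 -y-> S4 -y-> S3 -y-> S4 -y-> S3 -y-> S4 -x-> S1 -x-> S0 -x-> S3 -x-> S1 -y-> S1 -y-> S1 -y-> S1 -x-> S0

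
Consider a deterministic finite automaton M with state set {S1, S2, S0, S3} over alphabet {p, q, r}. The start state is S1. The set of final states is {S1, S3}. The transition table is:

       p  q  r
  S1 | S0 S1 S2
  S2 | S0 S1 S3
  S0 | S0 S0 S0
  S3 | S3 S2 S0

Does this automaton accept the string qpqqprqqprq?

start at S1
read 'q': S1 → S1
read 'p': S1 → S0
read 'q': S0 → S0
read 'q': S0 → S0
read 'p': S0 → S0
read 'r': S0 → S0
read 'q': S0 → S0
read 'q': S0 → S0
read 'p': S0 → S0
read 'r': S0 → S0
read 'q': S0 → S0
End state S0 is not accepting.

No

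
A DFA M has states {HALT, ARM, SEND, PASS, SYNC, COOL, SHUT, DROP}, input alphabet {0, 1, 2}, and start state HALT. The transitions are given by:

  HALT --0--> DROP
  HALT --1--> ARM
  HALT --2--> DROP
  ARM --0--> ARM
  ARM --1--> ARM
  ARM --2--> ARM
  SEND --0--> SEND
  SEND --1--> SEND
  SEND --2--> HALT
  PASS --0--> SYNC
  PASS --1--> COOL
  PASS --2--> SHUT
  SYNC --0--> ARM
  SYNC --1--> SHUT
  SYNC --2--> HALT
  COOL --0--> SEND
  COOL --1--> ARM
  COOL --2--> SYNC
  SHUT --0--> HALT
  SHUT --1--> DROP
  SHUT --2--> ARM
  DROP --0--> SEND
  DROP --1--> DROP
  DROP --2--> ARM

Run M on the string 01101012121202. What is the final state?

ARM

Trace: HALT -0-> DROP -1-> DROP -1-> DROP -0-> SEND -1-> SEND -0-> SEND -1-> SEND -2-> HALT -1-> ARM -2-> ARM -1-> ARM -2-> ARM -0-> ARM -2-> ARM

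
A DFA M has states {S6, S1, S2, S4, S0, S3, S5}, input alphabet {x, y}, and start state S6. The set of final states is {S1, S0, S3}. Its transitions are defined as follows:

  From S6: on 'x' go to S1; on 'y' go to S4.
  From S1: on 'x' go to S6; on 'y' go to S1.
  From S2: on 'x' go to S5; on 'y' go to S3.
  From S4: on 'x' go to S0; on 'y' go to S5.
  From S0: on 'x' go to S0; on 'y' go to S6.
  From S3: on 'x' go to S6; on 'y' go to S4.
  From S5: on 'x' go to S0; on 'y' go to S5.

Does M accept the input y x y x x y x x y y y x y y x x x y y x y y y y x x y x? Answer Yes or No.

start at S6
read 'y': S6 → S4
read 'x': S4 → S0
read 'y': S0 → S6
read 'x': S6 → S1
read 'x': S1 → S6
read 'y': S6 → S4
read 'x': S4 → S0
read 'x': S0 → S0
read 'y': S0 → S6
read 'y': S6 → S4
read 'y': S4 → S5
read 'x': S5 → S0
read 'y': S0 → S6
read 'y': S6 → S4
read 'x': S4 → S0
read 'x': S0 → S0
read 'x': S0 → S0
read 'y': S0 → S6
read 'y': S6 → S4
read 'x': S4 → S0
read 'y': S0 → S6
read 'y': S6 → S4
read 'y': S4 → S5
read 'y': S5 → S5
read 'x': S5 → S0
read 'x': S0 → S0
read 'y': S0 → S6
read 'x': S6 → S1
End state S1 is accepting.

Yes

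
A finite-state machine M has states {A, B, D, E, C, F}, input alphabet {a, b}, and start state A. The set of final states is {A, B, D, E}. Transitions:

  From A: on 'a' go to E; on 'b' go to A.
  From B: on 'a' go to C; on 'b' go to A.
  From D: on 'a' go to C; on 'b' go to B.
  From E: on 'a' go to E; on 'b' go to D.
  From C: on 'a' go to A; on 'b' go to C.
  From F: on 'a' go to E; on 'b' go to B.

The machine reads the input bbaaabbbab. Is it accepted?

Yes

A → A → A → E → E → E → D → B → A → E → D
End state D is accepting.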